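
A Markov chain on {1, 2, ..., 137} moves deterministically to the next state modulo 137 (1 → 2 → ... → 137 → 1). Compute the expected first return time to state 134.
E[T_134 | X_0 = 134] = 137

The chain cycles deterministically, so starting at state 134 it returns in exactly 137 steps. Equivalently, the stationary distribution is uniform π_j = 1/137 for every state j, so by Kac's formula E[T_134] = 1/π_134 = 137.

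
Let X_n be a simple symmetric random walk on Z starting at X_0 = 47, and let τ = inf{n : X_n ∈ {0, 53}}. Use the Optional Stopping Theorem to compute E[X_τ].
E[X_τ] = 47

X_n is a martingale and τ is a bounded-mean stopping time (indeed τ is finite a.s. with bounded expectation since the walk is in a bounded region). By the OST, E[X_τ] = E[X_0] = 47. Equivalently: E[X_τ] = 53 · P(hit 53 first) + 0 · P(hit 0 first) = 53 · (47/53) = 47.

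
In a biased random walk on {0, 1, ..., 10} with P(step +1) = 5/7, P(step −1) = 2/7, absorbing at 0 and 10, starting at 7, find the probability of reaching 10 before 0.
P(hit 10 before 0) = (1 − (2/5)^7) / (1 − (2/5)^10) = 3249875/3254867

Let u_k denote P(reach 10 before 0 | start at k). Boundary: u_0 = 0, u_10 = 1. Recurrence: u_k = 5/7·u_{k+1} + 2/7·u_{k-1} for 1 ≤ k ≤ 9. Try u_k = A + B·r^k with r = q/p = (2/7)/(5/7) = 2/5. Substitution satisfies the recurrence; boundary conditions give:
  u_k = (1 − r^k) / (1 − r^N) = (1 − (2/5)^7) / (1 − (2/5)^10) = 3249875/3254867.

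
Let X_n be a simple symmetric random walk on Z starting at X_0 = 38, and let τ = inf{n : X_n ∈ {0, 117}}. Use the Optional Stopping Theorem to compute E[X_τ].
E[X_τ] = 38

X_n is a martingale and τ is a bounded-mean stopping time (indeed τ is finite a.s. with bounded expectation since the walk is in a bounded region). By the OST, E[X_τ] = E[X_0] = 38. Equivalently: E[X_τ] = 117 · P(hit 117 first) + 0 · P(hit 0 first) = 117 · (38/117) = 38.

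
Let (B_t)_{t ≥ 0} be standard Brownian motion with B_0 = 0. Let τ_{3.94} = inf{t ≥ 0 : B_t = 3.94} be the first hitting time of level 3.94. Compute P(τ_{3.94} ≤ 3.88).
P(τ_{3.94} ≤ 3.88) = 2(1 − Φ(3.94/√3.88)) = 2(1 − Φ(2.0002)) ≈ 0.0455

By the reflection principle for standard BM, P(τ_b ≤ t) = 2 · P(B_t ≥ b). Since B_t ~ N(0, t), P(B_t ≥ 3.94) = 1 − Φ(3.94/√t) = 1 − Φ(3.94/√3.88) = 1 − Φ(2.0002) ≈ 0.02274. Doubling: P(τ_{3.94} ≤ 3.88) ≈ 2 · 0.02274 = 0.04548 ≈ 0.0455.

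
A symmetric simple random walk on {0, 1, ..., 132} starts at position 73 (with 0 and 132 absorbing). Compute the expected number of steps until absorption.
E[τ | X_0 = 73] = 4307

Let v_k = E[τ | X_0 = k]. Boundary: v_0 = v_132 = 0. Recurrence: v_k = 1 + (v_{k-1} + v_{k+1})/2 for 1 ≤ k ≤ 131. The particular solution to v_k − (v_{k-1} + v_{k+1})/2 = 1 is v_k = −k^2. Adding homogeneous solution A + B k and matching boundaries gives v_k = k (132 − k). Substituting k = 73: v_73 = 73 · 59 = 4307.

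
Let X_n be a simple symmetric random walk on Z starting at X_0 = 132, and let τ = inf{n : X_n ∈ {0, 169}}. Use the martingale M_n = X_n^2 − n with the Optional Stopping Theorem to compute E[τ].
E[τ] = 4884

M_n = X_n^2 − n is a martingale (since E[X_{n+1}^2 | F_n] = X_n^2 + 1). By OST (τ has finite mean in a bounded region), E[M_τ] = E[M_0] = X_0^2 − 0 = 132^2 = 17424. Also E[M_τ] = E[X_τ^2] − E[τ]. The walk exits at 0 or 169, with P(hit 169 first) = 132/169, so E[X_τ^2] = 169^2 · 132/169 + 0 = 22308. Thus E[τ] = E[X_τ^2] − E[M_τ] = 22308 − 17424 = 4884 = 132(169 − 132) = 4884.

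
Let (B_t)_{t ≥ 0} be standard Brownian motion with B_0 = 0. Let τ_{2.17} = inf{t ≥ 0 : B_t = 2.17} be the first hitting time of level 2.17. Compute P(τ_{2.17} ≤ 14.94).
P(τ_{2.17} ≤ 14.94) = 2(1 − Φ(2.17/√14.94)) = 2(1 − Φ(0.5614)) ≈ 0.5745

By the reflection principle for standard BM, P(τ_b ≤ t) = 2 · P(B_t ≥ b). Since B_t ~ N(0, t), P(B_t ≥ 2.17) = 1 − Φ(2.17/√t) = 1 − Φ(2.17/√14.94) = 1 − Φ(0.5614) ≈ 0.28726. Doubling: P(τ_{2.17} ≤ 14.94) ≈ 2 · 0.28726 = 0.57452 ≈ 0.5745.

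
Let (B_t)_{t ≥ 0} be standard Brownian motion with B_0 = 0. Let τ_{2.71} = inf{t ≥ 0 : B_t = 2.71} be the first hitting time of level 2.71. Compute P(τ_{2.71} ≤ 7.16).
P(τ_{2.71} ≤ 7.16) = 2(1 − Φ(2.71/√7.16)) = 2(1 − Φ(1.0128)) ≈ 0.3112

By the reflection principle for standard BM, P(τ_b ≤ t) = 2 · P(B_t ≥ b). Since B_t ~ N(0, t), P(B_t ≥ 2.71) = 1 − Φ(2.71/√t) = 1 − Φ(2.71/√7.16) = 1 − Φ(1.0128) ≈ 0.15558. Doubling: P(τ_{2.71} ≤ 7.16) ≈ 2 · 0.15558 = 0.31116 ≈ 0.3112.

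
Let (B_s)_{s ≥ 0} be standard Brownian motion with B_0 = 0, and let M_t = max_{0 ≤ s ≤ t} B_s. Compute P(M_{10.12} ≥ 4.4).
P(M_{10.12} ≥ 4.4) = 2·P(B_{10.12} ≥ 4.4) = 2(1 − Φ(4.4/√10.12)) ≈ 0.1666

By the reflection principle for Brownian motion, P(M_t ≥ a) = 2 · P(B_t ≥ a) for a ≥ 0. Since B_t ~ N(0, t), P(B_t ≥ 4.4) = 1 − Φ(4.4/√t) = 1 − Φ(4.4/√10.12) = 1 − Φ(1.3831). So
  P(M_{10.12} ≥ 4.4) = 2(1 − Φ(1.3831)) ≈ 0.1666.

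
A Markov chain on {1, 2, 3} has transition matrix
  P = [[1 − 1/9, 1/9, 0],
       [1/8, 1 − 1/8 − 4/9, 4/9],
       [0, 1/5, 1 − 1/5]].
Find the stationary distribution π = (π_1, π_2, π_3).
π = (81/313, 72/313, 160/313)

This is a birth-death chain on three states, which satisfies detailed balance: π_1 · P_{12} = π_2 · P_{21} and π_2 · P_{23} = π_3 · P_{32}.
From π_1 · 1/9 = π_2 · 1/8: π_2/π_1 = (1/9)/(1/8) = 8/9.
From π_2 · 4/9 = π_3 · 1/5: π_3/π_2 = (4/9)/(1/5) = 20/9.
Take π_1 proportional to 1; then unnormalized π = (1, 8/9, 160/81). Normalize by dividing by the sum 313/81:
  π = (81/313, 72/313, 160/313).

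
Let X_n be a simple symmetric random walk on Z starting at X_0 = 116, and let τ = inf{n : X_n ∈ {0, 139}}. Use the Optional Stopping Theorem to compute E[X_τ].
E[X_τ] = 116

X_n is a martingale and τ is a bounded-mean stopping time (indeed τ is finite a.s. with bounded expectation since the walk is in a bounded region). By the OST, E[X_τ] = E[X_0] = 116. Equivalently: E[X_τ] = 139 · P(hit 139 first) + 0 · P(hit 0 first) = 139 · (116/139) = 116.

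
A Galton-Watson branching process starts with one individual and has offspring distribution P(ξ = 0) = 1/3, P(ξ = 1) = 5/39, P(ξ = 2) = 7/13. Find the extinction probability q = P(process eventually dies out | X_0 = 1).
q = 13/21

The pgf is f(s) = 1/3 + 5/39·s + 7/13·s². The extinction probability q is the smallest fixed point of f in [0, 1]. Setting s = f(s):
  7/13·s² + (5/39 − 1)·s + 1/3 = 0
  7/13·s² − (1/3 + 7/13)·s + 1/3 = 0
which factors as (s − 1)·(7/13·s − 1/3) = 0, giving roots s = 1 and s = (1/3)/(7/13) = 13/21.
Mean offspring μ = 5/39 + 2·7/13 = 47/39 > 1 (supercritical), so q < 1. The extinction probability is the smaller root: q = (1/3)/(7/13) = 13/21.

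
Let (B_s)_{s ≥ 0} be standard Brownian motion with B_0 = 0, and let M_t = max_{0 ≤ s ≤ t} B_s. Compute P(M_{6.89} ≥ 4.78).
P(M_{6.89} ≥ 4.78) = 2·P(B_{6.89} ≥ 4.78) = 2(1 − Φ(4.78/√6.89)) ≈ 0.0686

By the reflection principle for Brownian motion, P(M_t ≥ a) = 2 · P(B_t ≥ a) for a ≥ 0. Since B_t ~ N(0, t), P(B_t ≥ 4.78) = 1 − Φ(4.78/√t) = 1 − Φ(4.78/√6.89) = 1 − Φ(1.8210). So
  P(M_{6.89} ≥ 4.78) = 2(1 − Φ(1.8210)) ≈ 0.0686.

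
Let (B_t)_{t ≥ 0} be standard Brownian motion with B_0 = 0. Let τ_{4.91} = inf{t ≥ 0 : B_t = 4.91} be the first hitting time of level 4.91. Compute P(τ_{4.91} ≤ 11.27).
P(τ_{4.91} ≤ 11.27) = 2(1 − Φ(4.91/√11.27)) = 2(1 − Φ(1.4626)) ≈ 0.1436

By the reflection principle for standard BM, P(τ_b ≤ t) = 2 · P(B_t ≥ b). Since B_t ~ N(0, t), P(B_t ≥ 4.91) = 1 − Φ(4.91/√t) = 1 − Φ(4.91/√11.27) = 1 − Φ(1.4626) ≈ 0.07179. Doubling: P(τ_{4.91} ≤ 11.27) ≈ 2 · 0.07179 = 0.14358 ≈ 0.1436.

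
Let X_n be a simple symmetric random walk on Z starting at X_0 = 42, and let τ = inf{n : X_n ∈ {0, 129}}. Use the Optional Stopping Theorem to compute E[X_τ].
E[X_τ] = 42

X_n is a martingale and τ is a bounded-mean stopping time (indeed τ is finite a.s. with bounded expectation since the walk is in a bounded region). By the OST, E[X_τ] = E[X_0] = 42. Equivalently: E[X_τ] = 129 · P(hit 129 first) + 0 · P(hit 0 first) = 129 · (42/129) = 42.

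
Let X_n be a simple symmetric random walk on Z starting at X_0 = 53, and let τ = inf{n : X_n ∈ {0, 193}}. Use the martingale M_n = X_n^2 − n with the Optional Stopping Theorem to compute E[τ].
E[τ] = 7420

M_n = X_n^2 − n is a martingale (since E[X_{n+1}^2 | F_n] = X_n^2 + 1). By OST (τ has finite mean in a bounded region), E[M_τ] = E[M_0] = X_0^2 − 0 = 53^2 = 2809. Also E[M_τ] = E[X_τ^2] − E[τ]. The walk exits at 0 or 193, with P(hit 193 first) = 53/193, so E[X_τ^2] = 193^2 · 53/193 + 0 = 10229. Thus E[τ] = E[X_τ^2] − E[M_τ] = 10229 − 2809 = 7420 = 53(193 − 53) = 7420.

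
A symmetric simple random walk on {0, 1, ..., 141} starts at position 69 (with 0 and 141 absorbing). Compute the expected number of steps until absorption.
E[τ | X_0 = 69] = 4968

Let v_k = E[τ | X_0 = k]. Boundary: v_0 = v_141 = 0. Recurrence: v_k = 1 + (v_{k-1} + v_{k+1})/2 for 1 ≤ k ≤ 140. The particular solution to v_k − (v_{k-1} + v_{k+1})/2 = 1 is v_k = −k^2. Adding homogeneous solution A + B k and matching boundaries gives v_k = k (141 − k). Substituting k = 69: v_69 = 69 · 72 = 4968.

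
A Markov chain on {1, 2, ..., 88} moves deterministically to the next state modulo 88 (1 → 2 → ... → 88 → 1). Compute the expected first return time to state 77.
E[T_77 | X_0 = 77] = 88

The chain cycles deterministically, so starting at state 77 it returns in exactly 88 steps. Equivalently, the stationary distribution is uniform π_j = 1/88 for every state j, so by Kac's formula E[T_77] = 1/π_77 = 88.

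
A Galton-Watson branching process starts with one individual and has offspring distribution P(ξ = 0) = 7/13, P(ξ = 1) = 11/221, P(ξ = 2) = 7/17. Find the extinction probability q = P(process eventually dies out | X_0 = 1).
q = 1

Mean offspring μ = 0·7/13 + 1·11/221 + 2·7/17 = 193/221 ≤ 1. For μ ≤ 1 with offspring not concentrated at 1, the Galton-Watson process goes extinct almost surely, so q = 1.
(Algebraic check: The pgf is f(s) = 7/13 + 11/221·s + 7/17·s². The extinction probability q is the smallest fixed point of f in [0, 1]. Setting s = f(s):
  7/17·s² + (11/221 − 1)·s + 7/13 = 0
  7/17·s² − (7/13 + 7/17)·s + 7/13 = 0
which factors as (s − 1)·(7/17·s − 7/13) = 0, giving roots s = 1 and s = (7/13)/(7/17) = 17/13. Since 17/13 ≥ 1, the smallest root in [0, 1] is s = 1.)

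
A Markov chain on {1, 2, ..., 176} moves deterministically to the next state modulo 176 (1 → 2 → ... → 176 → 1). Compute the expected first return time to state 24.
E[T_24 | X_0 = 24] = 176

The chain cycles deterministically, so starting at state 24 it returns in exactly 176 steps. Equivalently, the stationary distribution is uniform π_j = 1/176 for every state j, so by Kac's formula E[T_24] = 1/π_24 = 176.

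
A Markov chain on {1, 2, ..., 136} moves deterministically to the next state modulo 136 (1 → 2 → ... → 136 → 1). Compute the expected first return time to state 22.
E[T_22 | X_0 = 22] = 136

The chain cycles deterministically, so starting at state 22 it returns in exactly 136 steps. Equivalently, the stationary distribution is uniform π_j = 1/136 for every state j, so by Kac's formula E[T_22] = 1/π_22 = 136.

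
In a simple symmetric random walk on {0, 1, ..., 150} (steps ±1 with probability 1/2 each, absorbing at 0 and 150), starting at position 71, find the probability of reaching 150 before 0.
P(hit 150 before 0) = 71/150

Let u_k = P(hit 150 before 0 | start at k). Then u_0 = 0, u_150 = 1, and u_k = u_{k-1}/2 + u_{k+1}/2 for 1 ≤ k ≤ 149. This harmonic recurrence is solved by u_k = k/150, giving u_71 = 71/150.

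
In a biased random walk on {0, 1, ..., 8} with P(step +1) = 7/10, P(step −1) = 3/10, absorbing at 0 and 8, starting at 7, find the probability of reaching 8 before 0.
P(hit 8 before 0) = (1 − (3/7)^7) / (1 − (3/7)^8) = 1437373/1439560

Let u_k denote P(reach 8 before 0 | start at k). Boundary: u_0 = 0, u_8 = 1. Recurrence: u_k = 7/10·u_{k+1} + 3/10·u_{k-1} for 1 ≤ k ≤ 7. Try u_k = A + B·r^k with r = q/p = (3/10)/(7/10) = 3/7. Substitution satisfies the recurrence; boundary conditions give:
  u_k = (1 − r^k) / (1 − r^N) = (1 − (3/7)^7) / (1 − (3/7)^8) = 1437373/1439560.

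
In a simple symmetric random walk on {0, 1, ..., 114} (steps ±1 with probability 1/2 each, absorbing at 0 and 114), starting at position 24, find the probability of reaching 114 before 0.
P(hit 114 before 0) = 24/114 = 4/19

Let u_k = P(hit 114 before 0 | start at k). Then u_0 = 0, u_114 = 1, and u_k = u_{k-1}/2 + u_{k+1}/2 for 1 ≤ k ≤ 113. This harmonic recurrence is solved by u_k = k/114, giving u_24 = 24/114 = 4/19.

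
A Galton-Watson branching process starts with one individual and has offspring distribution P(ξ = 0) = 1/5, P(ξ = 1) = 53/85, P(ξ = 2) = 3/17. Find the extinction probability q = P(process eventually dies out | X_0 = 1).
q = 1

Mean offspring μ = 0·1/5 + 1·53/85 + 2·3/17 = 83/85 ≤ 1. For μ ≤ 1 with offspring not concentrated at 1, the Galton-Watson process goes extinct almost surely, so q = 1.
(Algebraic check: The pgf is f(s) = 1/5 + 53/85·s + 3/17·s². The extinction probability q is the smallest fixed point of f in [0, 1]. Setting s = f(s):
  3/17·s² + (53/85 − 1)·s + 1/5 = 0
  3/17·s² − (1/5 + 3/17)·s + 1/5 = 0
which factors as (s − 1)·(3/17·s − 1/5) = 0, giving roots s = 1 and s = (1/5)/(3/17) = 17/15. Since 17/15 ≥ 1, the smallest root in [0, 1] is s = 1.)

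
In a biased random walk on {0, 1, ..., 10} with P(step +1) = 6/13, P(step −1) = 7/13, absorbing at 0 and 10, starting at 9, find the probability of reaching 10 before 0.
P(hit 10 before 0) = (1 − (7/6)^9) / (1 − (7/6)^10) = 181655466/222009073

Let u_k denote P(reach 10 before 0 | start at k). Boundary: u_0 = 0, u_10 = 1. Recurrence: u_k = 6/13·u_{k+1} + 7/13·u_{k-1} for 1 ≤ k ≤ 9. Try u_k = A + B·r^k with r = q/p = (7/13)/(6/13) = 7/6. Substitution satisfies the recurrence; boundary conditions give:
  u_k = (1 − r^k) / (1 − r^N) = (1 − (7/6)^9) / (1 − (7/6)^10) = 181655466/222009073.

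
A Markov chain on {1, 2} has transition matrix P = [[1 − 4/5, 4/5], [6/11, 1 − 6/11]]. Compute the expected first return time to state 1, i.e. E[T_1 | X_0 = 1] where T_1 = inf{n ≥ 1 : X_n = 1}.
E[T_1 | X_0 = 1] = 1/π_1 = 37/15

For an irreducible recurrent Markov chain with stationary distribution π, E[T_i | X_0 = i] = 1/π_i (Kac's formula). Here π_1 = (6/11)/(4/5 + 6/11) = (6/11)/(74/55) = 15/37, so E[T_1 | X_0 = 1] = 1/π_1 = (4/5 + 6/11)/(6/11) = (74/55)/(6/11) = 37/15.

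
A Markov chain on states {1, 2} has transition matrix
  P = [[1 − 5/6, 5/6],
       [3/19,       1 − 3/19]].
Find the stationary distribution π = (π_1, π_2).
π_1 = 18/113, π_2 = 95/113

Solve πP = π with π_1 + π_2 = 1. From πP = π: π_1 · (1 − 5/6) + π_2 · 3/19 = π_1 ⇒ π_2 · 3/19 = π_1 · 5/6 ⇒ π_2/π_1 = (5/6)/(3/19) = 95/18. Together with π_1 + π_2 = 1:
  π_1 = (3/19)/(5/6 + 3/19) = (3/19)/(113/114) = 18/113,
  π_2 = (5/6)/(5/6 + 3/19) = (5/6)/(113/114) = 95/113.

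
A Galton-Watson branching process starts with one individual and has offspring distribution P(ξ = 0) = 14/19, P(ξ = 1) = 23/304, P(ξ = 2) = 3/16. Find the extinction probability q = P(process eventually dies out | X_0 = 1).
q = 1

Mean offspring μ = 0·14/19 + 1·23/304 + 2·3/16 = 137/304 ≤ 1. For μ ≤ 1 with offspring not concentrated at 1, the Galton-Watson process goes extinct almost surely, so q = 1.
(Algebraic check: The pgf is f(s) = 14/19 + 23/304·s + 3/16·s². The extinction probability q is the smallest fixed point of f in [0, 1]. Setting s = f(s):
  3/16·s² + (23/304 − 1)·s + 14/19 = 0
  3/16·s² − (14/19 + 3/16)·s + 14/19 = 0
which factors as (s − 1)·(3/16·s − 14/19) = 0, giving roots s = 1 and s = (14/19)/(3/16) = 224/57. Since 224/57 ≥ 1, the smallest root in [0, 1] is s = 1.)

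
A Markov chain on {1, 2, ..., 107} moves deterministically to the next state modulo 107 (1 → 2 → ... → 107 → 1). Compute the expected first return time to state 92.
E[T_92 | X_0 = 92] = 107

The chain cycles deterministically, so starting at state 92 it returns in exactly 107 steps. Equivalently, the stationary distribution is uniform π_j = 1/107 for every state j, so by Kac's formula E[T_92] = 1/π_92 = 107.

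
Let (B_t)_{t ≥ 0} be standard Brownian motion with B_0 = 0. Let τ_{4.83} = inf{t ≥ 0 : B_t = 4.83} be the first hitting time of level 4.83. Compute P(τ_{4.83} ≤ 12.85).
P(τ_{4.83} ≤ 12.85) = 2(1 − Φ(4.83/√12.85)) = 2(1 − Φ(1.3474)) ≈ 0.1779

By the reflection principle for standard BM, P(τ_b ≤ t) = 2 · P(B_t ≥ b). Since B_t ~ N(0, t), P(B_t ≥ 4.83) = 1 − Φ(4.83/√t) = 1 − Φ(4.83/√12.85) = 1 − Φ(1.3474) ≈ 0.08893. Doubling: P(τ_{4.83} ≤ 12.85) ≈ 2 · 0.08893 = 0.17786 ≈ 0.1779.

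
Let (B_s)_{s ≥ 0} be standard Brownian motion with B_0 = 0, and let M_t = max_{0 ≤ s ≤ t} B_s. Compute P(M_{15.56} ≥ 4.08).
P(M_{15.56} ≥ 4.08) = 2·P(B_{15.56} ≥ 4.08) = 2(1 − Φ(4.08/√15.56)) ≈ 0.3010

By the reflection principle for Brownian motion, P(M_t ≥ a) = 2 · P(B_t ≥ a) for a ≥ 0. Since B_t ~ N(0, t), P(B_t ≥ 4.08) = 1 − Φ(4.08/√t) = 1 − Φ(4.08/√15.56) = 1 − Φ(1.0343). So
  P(M_{15.56} ≥ 4.08) = 2(1 − Φ(1.0343)) ≈ 0.3010.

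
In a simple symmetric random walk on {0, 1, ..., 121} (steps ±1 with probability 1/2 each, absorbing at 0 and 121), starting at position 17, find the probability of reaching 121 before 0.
P(hit 121 before 0) = 17/121

Let u_k = P(hit 121 before 0 | start at k). Then u_0 = 0, u_121 = 1, and u_k = u_{k-1}/2 + u_{k+1}/2 for 1 ≤ k ≤ 120. This harmonic recurrence is solved by u_k = k/121, giving u_17 = 17/121.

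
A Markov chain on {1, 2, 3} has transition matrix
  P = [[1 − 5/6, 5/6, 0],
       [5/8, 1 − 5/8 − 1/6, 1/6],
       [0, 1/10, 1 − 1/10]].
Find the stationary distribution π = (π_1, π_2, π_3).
π = (9/41, 12/41, 20/41)

This is a birth-death chain on three states, which satisfies detailed balance: π_1 · P_{12} = π_2 · P_{21} and π_2 · P_{23} = π_3 · P_{32}.
From π_1 · 5/6 = π_2 · 5/8: π_2/π_1 = (5/6)/(5/8) = 4/3.
From π_2 · 1/6 = π_3 · 1/10: π_3/π_2 = (1/6)/(1/10) = 5/3.
Take π_1 proportional to 1; then unnormalized π = (1, 4/3, 20/9). Normalize by dividing by the sum 41/9:
  π = (9/41, 12/41, 20/41).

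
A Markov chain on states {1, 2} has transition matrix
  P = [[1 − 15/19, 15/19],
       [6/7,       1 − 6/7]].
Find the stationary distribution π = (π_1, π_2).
π_1 = 38/73, π_2 = 35/73

Solve πP = π with π_1 + π_2 = 1. From πP = π: π_1 · (1 − 15/19) + π_2 · 6/7 = π_1 ⇒ π_2 · 6/7 = π_1 · 15/19 ⇒ π_2/π_1 = (15/19)/(6/7) = 35/38. Together with π_1 + π_2 = 1:
  π_1 = (6/7)/(15/19 + 6/7) = (6/7)/(219/133) = 38/73,
  π_2 = (15/19)/(15/19 + 6/7) = (15/19)/(219/133) = 35/73.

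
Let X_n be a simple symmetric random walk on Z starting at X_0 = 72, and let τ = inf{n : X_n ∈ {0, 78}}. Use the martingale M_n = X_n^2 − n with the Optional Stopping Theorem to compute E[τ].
E[τ] = 432

M_n = X_n^2 − n is a martingale (since E[X_{n+1}^2 | F_n] = X_n^2 + 1). By OST (τ has finite mean in a bounded region), E[M_τ] = E[M_0] = X_0^2 − 0 = 72^2 = 5184. Also E[M_τ] = E[X_τ^2] − E[τ]. The walk exits at 0 or 78, with P(hit 78 first) = 72/78, so E[X_τ^2] = 78^2 · 72/78 + 0 = 5616. Thus E[τ] = E[X_τ^2] − E[M_τ] = 5616 − 5184 = 432 = 72(78 − 72) = 432.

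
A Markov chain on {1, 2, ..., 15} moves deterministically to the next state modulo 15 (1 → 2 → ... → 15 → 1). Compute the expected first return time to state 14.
E[T_14 | X_0 = 14] = 15

The chain cycles deterministically, so starting at state 14 it returns in exactly 15 steps. Equivalently, the stationary distribution is uniform π_j = 1/15 for every state j, so by Kac's formula E[T_14] = 1/π_14 = 15.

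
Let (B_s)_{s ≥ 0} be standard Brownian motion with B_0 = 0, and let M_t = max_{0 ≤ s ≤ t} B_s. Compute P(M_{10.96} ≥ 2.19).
P(M_{10.96} ≥ 2.19) = 2·P(B_{10.96} ≥ 2.19) = 2(1 − Φ(2.19/√10.96)) ≈ 0.5083

By the reflection principle for Brownian motion, P(M_t ≥ a) = 2 · P(B_t ≥ a) for a ≥ 0. Since B_t ~ N(0, t), P(B_t ≥ 2.19) = 1 − Φ(2.19/√t) = 1 − Φ(2.19/√10.96) = 1 − Φ(0.6615). So
  P(M_{10.96} ≥ 2.19) = 2(1 − Φ(0.6615)) ≈ 0.5083.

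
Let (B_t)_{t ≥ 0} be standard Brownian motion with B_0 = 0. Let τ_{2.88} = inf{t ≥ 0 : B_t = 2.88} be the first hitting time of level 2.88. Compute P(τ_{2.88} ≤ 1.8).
P(τ_{2.88} ≤ 1.8) = 2(1 − Φ(2.88/√1.8)) = 2(1 − Φ(2.1466)) ≈ 0.0318

By the reflection principle for standard BM, P(τ_b ≤ t) = 2 · P(B_t ≥ b). Since B_t ~ N(0, t), P(B_t ≥ 2.88) = 1 − Φ(2.88/√t) = 1 − Φ(2.88/√1.8) = 1 − Φ(2.1466) ≈ 0.01591. Doubling: P(τ_{2.88} ≤ 1.8) ≈ 2 · 0.01591 = 0.03182 ≈ 0.0318.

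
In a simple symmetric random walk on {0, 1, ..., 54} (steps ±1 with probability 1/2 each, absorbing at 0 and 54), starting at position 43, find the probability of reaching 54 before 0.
P(hit 54 before 0) = 43/54

Let u_k = P(hit 54 before 0 | start at k). Then u_0 = 0, u_54 = 1, and u_k = u_{k-1}/2 + u_{k+1}/2 for 1 ≤ k ≤ 53. This harmonic recurrence is solved by u_k = k/54, giving u_43 = 43/54.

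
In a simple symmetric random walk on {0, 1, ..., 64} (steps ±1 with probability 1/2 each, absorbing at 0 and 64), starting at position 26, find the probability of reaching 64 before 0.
P(hit 64 before 0) = 26/64 = 13/32

Let u_k = P(hit 64 before 0 | start at k). Then u_0 = 0, u_64 = 1, and u_k = u_{k-1}/2 + u_{k+1}/2 for 1 ≤ k ≤ 63. This harmonic recurrence is solved by u_k = k/64, giving u_26 = 26/64 = 13/32.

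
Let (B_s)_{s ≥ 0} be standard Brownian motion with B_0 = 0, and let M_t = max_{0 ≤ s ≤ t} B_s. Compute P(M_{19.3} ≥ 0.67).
P(M_{19.3} ≥ 0.67) = 2·P(B_{19.3} ≥ 0.67) = 2(1 − Φ(0.67/√19.3)) ≈ 0.8788

By the reflection principle for Brownian motion, P(M_t ≥ a) = 2 · P(B_t ≥ a) for a ≥ 0. Since B_t ~ N(0, t), P(B_t ≥ 0.67) = 1 − Φ(0.67/√t) = 1 − Φ(0.67/√19.3) = 1 − Φ(0.1525). So
  P(M_{19.3} ≥ 0.67) = 2(1 − Φ(0.1525)) ≈ 0.8788.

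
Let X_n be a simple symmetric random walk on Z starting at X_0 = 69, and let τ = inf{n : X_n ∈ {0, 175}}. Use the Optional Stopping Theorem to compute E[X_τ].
E[X_τ] = 69

X_n is a martingale and τ is a bounded-mean stopping time (indeed τ is finite a.s. with bounded expectation since the walk is in a bounded region). By the OST, E[X_τ] = E[X_0] = 69. Equivalently: E[X_τ] = 175 · P(hit 175 first) + 0 · P(hit 0 first) = 175 · (69/175) = 69.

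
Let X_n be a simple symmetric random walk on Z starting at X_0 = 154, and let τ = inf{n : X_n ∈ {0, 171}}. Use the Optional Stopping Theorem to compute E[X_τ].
E[X_τ] = 154

X_n is a martingale and τ is a bounded-mean stopping time (indeed τ is finite a.s. with bounded expectation since the walk is in a bounded region). By the OST, E[X_τ] = E[X_0] = 154. Equivalently: E[X_τ] = 171 · P(hit 171 first) + 0 · P(hit 0 first) = 171 · (154/171) = 154.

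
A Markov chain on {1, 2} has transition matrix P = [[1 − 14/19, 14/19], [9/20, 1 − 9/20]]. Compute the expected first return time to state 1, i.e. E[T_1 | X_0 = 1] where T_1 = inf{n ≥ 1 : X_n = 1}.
E[T_1 | X_0 = 1] = 1/π_1 = 451/171

For an irreducible recurrent Markov chain with stationary distribution π, E[T_i | X_0 = i] = 1/π_i (Kac's formula). Here π_1 = (9/20)/(14/19 + 9/20) = (9/20)/(451/380) = 171/451, so E[T_1 | X_0 = 1] = 1/π_1 = (14/19 + 9/20)/(9/20) = (451/380)/(9/20) = 451/171.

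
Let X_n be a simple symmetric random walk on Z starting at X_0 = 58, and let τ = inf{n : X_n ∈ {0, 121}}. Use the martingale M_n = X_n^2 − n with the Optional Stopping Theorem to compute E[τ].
E[τ] = 3654

M_n = X_n^2 − n is a martingale (since E[X_{n+1}^2 | F_n] = X_n^2 + 1). By OST (τ has finite mean in a bounded region), E[M_τ] = E[M_0] = X_0^2 − 0 = 58^2 = 3364. Also E[M_τ] = E[X_τ^2] − E[τ]. The walk exits at 0 or 121, with P(hit 121 first) = 58/121, so E[X_τ^2] = 121^2 · 58/121 + 0 = 7018. Thus E[τ] = E[X_τ^2] − E[M_τ] = 7018 − 3364 = 3654 = 58(121 − 58) = 3654.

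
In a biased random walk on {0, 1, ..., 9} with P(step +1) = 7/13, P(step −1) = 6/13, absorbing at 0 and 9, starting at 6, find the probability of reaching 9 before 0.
P(hit 9 before 0) = (1 − (6/7)^6) / (1 − (6/7)^9) = 191737/238393

Let u_k denote P(reach 9 before 0 | start at k). Boundary: u_0 = 0, u_9 = 1. Recurrence: u_k = 7/13·u_{k+1} + 6/13·u_{k-1} for 1 ≤ k ≤ 8. Try u_k = A + B·r^k with r = q/p = (6/13)/(7/13) = 6/7. Substitution satisfies the recurrence; boundary conditions give:
  u_k = (1 − r^k) / (1 − r^N) = (1 − (6/7)^6) / (1 − (6/7)^9) = 191737/238393.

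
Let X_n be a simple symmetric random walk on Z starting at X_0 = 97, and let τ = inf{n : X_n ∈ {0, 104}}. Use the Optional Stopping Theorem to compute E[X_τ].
E[X_τ] = 97

X_n is a martingale and τ is a bounded-mean stopping time (indeed τ is finite a.s. with bounded expectation since the walk is in a bounded region). By the OST, E[X_τ] = E[X_0] = 97. Equivalently: E[X_τ] = 104 · P(hit 104 first) + 0 · P(hit 0 first) = 104 · (97/104) = 97.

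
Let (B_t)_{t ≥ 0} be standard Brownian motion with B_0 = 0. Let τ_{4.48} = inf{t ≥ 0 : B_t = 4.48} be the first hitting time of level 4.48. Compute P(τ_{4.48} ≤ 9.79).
P(τ_{4.48} ≤ 9.79) = 2(1 − Φ(4.48/√9.79)) = 2(1 − Φ(1.4318)) ≈ 0.1522

By the reflection principle for standard BM, P(τ_b ≤ t) = 2 · P(B_t ≥ b). Since B_t ~ N(0, t), P(B_t ≥ 4.48) = 1 − Φ(4.48/√t) = 1 − Φ(4.48/√9.79) = 1 − Φ(1.4318) ≈ 0.07610. Doubling: P(τ_{4.48} ≤ 9.79) ≈ 2 · 0.07610 = 0.15220 ≈ 0.1522.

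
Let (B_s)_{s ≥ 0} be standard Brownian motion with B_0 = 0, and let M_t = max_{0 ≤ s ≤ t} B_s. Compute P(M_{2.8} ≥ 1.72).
P(M_{2.8} ≥ 1.72) = 2·P(B_{2.8} ≥ 1.72) = 2(1 − Φ(1.72/√2.8)) ≈ 0.3040

By the reflection principle for Brownian motion, P(M_t ≥ a) = 2 · P(B_t ≥ a) for a ≥ 0. Since B_t ~ N(0, t), P(B_t ≥ 1.72) = 1 − Φ(1.72/√t) = 1 − Φ(1.72/√2.8) = 1 − Φ(1.0279). So
  P(M_{2.8} ≥ 1.72) = 2(1 − Φ(1.0279)) ≈ 0.3040.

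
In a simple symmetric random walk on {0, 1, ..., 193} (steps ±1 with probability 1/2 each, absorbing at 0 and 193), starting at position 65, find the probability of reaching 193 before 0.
P(hit 193 before 0) = 65/193

Let u_k = P(hit 193 before 0 | start at k). Then u_0 = 0, u_193 = 1, and u_k = u_{k-1}/2 + u_{k+1}/2 for 1 ≤ k ≤ 192. This harmonic recurrence is solved by u_k = k/193, giving u_65 = 65/193.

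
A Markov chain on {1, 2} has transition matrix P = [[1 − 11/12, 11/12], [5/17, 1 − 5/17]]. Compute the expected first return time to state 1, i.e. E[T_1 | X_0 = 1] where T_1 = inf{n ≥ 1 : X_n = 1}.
E[T_1 | X_0 = 1] = 1/π_1 = 247/60

For an irreducible recurrent Markov chain with stationary distribution π, E[T_i | X_0 = i] = 1/π_i (Kac's formula). Here π_1 = (5/17)/(11/12 + 5/17) = (5/17)/(247/204) = 60/247, so E[T_1 | X_0 = 1] = 1/π_1 = (11/12 + 5/17)/(5/17) = (247/204)/(5/17) = 247/60.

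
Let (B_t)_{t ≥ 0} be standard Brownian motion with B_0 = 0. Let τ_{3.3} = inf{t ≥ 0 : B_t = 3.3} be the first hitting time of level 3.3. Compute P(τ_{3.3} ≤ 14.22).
P(τ_{3.3} ≤ 14.22) = 2(1 − Φ(3.3/√14.22)) = 2(1 − Φ(0.8751)) ≈ 0.3815

By the reflection principle for standard BM, P(τ_b ≤ t) = 2 · P(B_t ≥ b). Since B_t ~ N(0, t), P(B_t ≥ 3.3) = 1 − Φ(3.3/√t) = 1 − Φ(3.3/√14.22) = 1 − Φ(0.8751) ≈ 0.19076. Doubling: P(τ_{3.3} ≤ 14.22) ≈ 2 · 0.19076 = 0.38152 ≈ 0.3815.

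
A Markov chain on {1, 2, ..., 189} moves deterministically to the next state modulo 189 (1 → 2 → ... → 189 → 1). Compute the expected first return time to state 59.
E[T_59 | X_0 = 59] = 189

The chain cycles deterministically, so starting at state 59 it returns in exactly 189 steps. Equivalently, the stationary distribution is uniform π_j = 1/189 for every state j, so by Kac's formula E[T_59] = 1/π_59 = 189.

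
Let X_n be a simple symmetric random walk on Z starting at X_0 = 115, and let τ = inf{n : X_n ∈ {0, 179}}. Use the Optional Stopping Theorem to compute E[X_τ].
E[X_τ] = 115

X_n is a martingale and τ is a bounded-mean stopping time (indeed τ is finite a.s. with bounded expectation since the walk is in a bounded region). By the OST, E[X_τ] = E[X_0] = 115. Equivalently: E[X_τ] = 179 · P(hit 179 first) + 0 · P(hit 0 first) = 179 · (115/179) = 115.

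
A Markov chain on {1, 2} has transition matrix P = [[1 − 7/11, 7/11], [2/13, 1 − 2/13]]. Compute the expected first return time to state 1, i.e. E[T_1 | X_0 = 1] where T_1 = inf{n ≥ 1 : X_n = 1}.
E[T_1 | X_0 = 1] = 1/π_1 = 113/22

For an irreducible recurrent Markov chain with stationary distribution π, E[T_i | X_0 = i] = 1/π_i (Kac's formula). Here π_1 = (2/13)/(7/11 + 2/13) = (2/13)/(113/143) = 22/113, so E[T_1 | X_0 = 1] = 1/π_1 = (7/11 + 2/13)/(2/13) = (113/143)/(2/13) = 113/22.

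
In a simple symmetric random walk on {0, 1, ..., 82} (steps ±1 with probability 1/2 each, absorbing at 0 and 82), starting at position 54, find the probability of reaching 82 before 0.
P(hit 82 before 0) = 54/82 = 27/41

Let u_k = P(hit 82 before 0 | start at k). Then u_0 = 0, u_82 = 1, and u_k = u_{k-1}/2 + u_{k+1}/2 for 1 ≤ k ≤ 81. This harmonic recurrence is solved by u_k = k/82, giving u_54 = 54/82 = 27/41.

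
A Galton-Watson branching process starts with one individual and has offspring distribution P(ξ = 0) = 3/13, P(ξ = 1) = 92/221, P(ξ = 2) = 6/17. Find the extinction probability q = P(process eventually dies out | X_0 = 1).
q = 17/26

The pgf is f(s) = 3/13 + 92/221·s + 6/17·s². The extinction probability q is the smallest fixed point of f in [0, 1]. Setting s = f(s):
  6/17·s² + (92/221 − 1)·s + 3/13 = 0
  6/17·s² − (3/13 + 6/17)·s + 3/13 = 0
which factors as (s − 1)·(6/17·s − 3/13) = 0, giving roots s = 1 and s = (3/13)/(6/17) = 17/26.
Mean offspring μ = 92/221 + 2·6/17 = 248/221 > 1 (supercritical), so q < 1. The extinction probability is the smaller root: q = (3/13)/(6/17) = 17/26.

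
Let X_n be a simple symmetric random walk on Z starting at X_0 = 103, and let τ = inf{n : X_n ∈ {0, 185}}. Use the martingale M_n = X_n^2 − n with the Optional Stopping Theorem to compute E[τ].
E[τ] = 8446

M_n = X_n^2 − n is a martingale (since E[X_{n+1}^2 | F_n] = X_n^2 + 1). By OST (τ has finite mean in a bounded region), E[M_τ] = E[M_0] = X_0^2 − 0 = 103^2 = 10609. Also E[M_τ] = E[X_τ^2] − E[τ]. The walk exits at 0 or 185, with P(hit 185 first) = 103/185, so E[X_τ^2] = 185^2 · 103/185 + 0 = 19055. Thus E[τ] = E[X_τ^2] − E[M_τ] = 19055 − 10609 = 8446 = 103(185 − 103) = 8446.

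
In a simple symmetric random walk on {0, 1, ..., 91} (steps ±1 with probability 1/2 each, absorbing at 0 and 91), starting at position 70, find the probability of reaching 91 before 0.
P(hit 91 before 0) = 70/91 = 10/13

Let u_k = P(hit 91 before 0 | start at k). Then u_0 = 0, u_91 = 1, and u_k = u_{k-1}/2 + u_{k+1}/2 for 1 ≤ k ≤ 90. This harmonic recurrence is solved by u_k = k/91, giving u_70 = 70/91 = 10/13.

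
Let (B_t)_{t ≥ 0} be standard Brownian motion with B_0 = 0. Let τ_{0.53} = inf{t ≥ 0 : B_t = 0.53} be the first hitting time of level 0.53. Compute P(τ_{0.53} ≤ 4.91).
P(τ_{0.53} ≤ 4.91) = 2(1 − Φ(0.53/√4.91)) = 2(1 − Φ(0.2392)) ≈ 0.8110

By the reflection principle for standard BM, P(τ_b ≤ t) = 2 · P(B_t ≥ b). Since B_t ~ N(0, t), P(B_t ≥ 0.53) = 1 − Φ(0.53/√t) = 1 − Φ(0.53/√4.91) = 1 − Φ(0.2392) ≈ 0.40548. Doubling: P(τ_{0.53} ≤ 4.91) ≈ 2 · 0.40548 = 0.81096 ≈ 0.8110.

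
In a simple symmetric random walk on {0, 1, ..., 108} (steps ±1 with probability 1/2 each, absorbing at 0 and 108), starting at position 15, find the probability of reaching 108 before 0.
P(hit 108 before 0) = 15/108 = 5/36

Let u_k = P(hit 108 before 0 | start at k). Then u_0 = 0, u_108 = 1, and u_k = u_{k-1}/2 + u_{k+1}/2 for 1 ≤ k ≤ 107. This harmonic recurrence is solved by u_k = k/108, giving u_15 = 15/108 = 5/36.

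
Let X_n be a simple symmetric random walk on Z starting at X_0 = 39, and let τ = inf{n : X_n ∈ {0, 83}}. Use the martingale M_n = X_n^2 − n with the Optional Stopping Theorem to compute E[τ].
E[τ] = 1716

M_n = X_n^2 − n is a martingale (since E[X_{n+1}^2 | F_n] = X_n^2 + 1). By OST (τ has finite mean in a bounded region), E[M_τ] = E[M_0] = X_0^2 − 0 = 39^2 = 1521. Also E[M_τ] = E[X_τ^2] − E[τ]. The walk exits at 0 or 83, with P(hit 83 first) = 39/83, so E[X_τ^2] = 83^2 · 39/83 + 0 = 3237. Thus E[τ] = E[X_τ^2] − E[M_τ] = 3237 − 1521 = 1716 = 39(83 − 39) = 1716.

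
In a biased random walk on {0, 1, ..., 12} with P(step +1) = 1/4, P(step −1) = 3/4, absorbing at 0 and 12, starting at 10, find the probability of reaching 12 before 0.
P(hit 12 before 0) = (1 − (3)^10) / (1 − (3)^12) = 7381/66430

Let u_k denote P(reach 12 before 0 | start at k). Boundary: u_0 = 0, u_12 = 1. Recurrence: u_k = 1/4·u_{k+1} + 3/4·u_{k-1} for 1 ≤ k ≤ 11. Try u_k = A + B·r^k with r = q/p = (3/4)/(1/4) = 3. Substitution satisfies the recurrence; boundary conditions give:
  u_k = (1 − r^k) / (1 − r^N) = (1 − (3)^10) / (1 − (3)^12) = 7381/66430.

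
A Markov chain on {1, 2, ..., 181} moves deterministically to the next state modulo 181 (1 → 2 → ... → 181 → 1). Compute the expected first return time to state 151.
E[T_151 | X_0 = 151] = 181

The chain cycles deterministically, so starting at state 151 it returns in exactly 181 steps. Equivalently, the stationary distribution is uniform π_j = 1/181 for every state j, so by Kac's formula E[T_151] = 1/π_151 = 181.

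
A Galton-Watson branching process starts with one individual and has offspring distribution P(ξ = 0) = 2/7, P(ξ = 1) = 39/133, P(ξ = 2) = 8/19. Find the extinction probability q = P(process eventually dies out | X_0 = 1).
q = 19/28

The pgf is f(s) = 2/7 + 39/133·s + 8/19·s². The extinction probability q is the smallest fixed point of f in [0, 1]. Setting s = f(s):
  8/19·s² + (39/133 − 1)·s + 2/7 = 0
  8/19·s² − (2/7 + 8/19)·s + 2/7 = 0
which factors as (s − 1)·(8/19·s − 2/7) = 0, giving roots s = 1 and s = (2/7)/(8/19) = 19/28.
Mean offspring μ = 39/133 + 2·8/19 = 151/133 > 1 (supercritical), so q < 1. The extinction probability is the smaller root: q = (2/7)/(8/19) = 19/28.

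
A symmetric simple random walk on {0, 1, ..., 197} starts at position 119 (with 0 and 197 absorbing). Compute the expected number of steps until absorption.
E[τ | X_0 = 119] = 9282

Let v_k = E[τ | X_0 = k]. Boundary: v_0 = v_197 = 0. Recurrence: v_k = 1 + (v_{k-1} + v_{k+1})/2 for 1 ≤ k ≤ 196. The particular solution to v_k − (v_{k-1} + v_{k+1})/2 = 1 is v_k = −k^2. Adding homogeneous solution A + B k and matching boundaries gives v_k = k (197 − k). Substituting k = 119: v_119 = 119 · 78 = 9282.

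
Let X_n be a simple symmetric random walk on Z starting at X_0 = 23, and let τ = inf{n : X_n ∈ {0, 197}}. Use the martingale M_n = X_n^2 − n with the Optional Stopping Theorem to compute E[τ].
E[τ] = 4002

M_n = X_n^2 − n is a martingale (since E[X_{n+1}^2 | F_n] = X_n^2 + 1). By OST (τ has finite mean in a bounded region), E[M_τ] = E[M_0] = X_0^2 − 0 = 23^2 = 529. Also E[M_τ] = E[X_τ^2] − E[τ]. The walk exits at 0 or 197, with P(hit 197 first) = 23/197, so E[X_τ^2] = 197^2 · 23/197 + 0 = 4531. Thus E[τ] = E[X_τ^2] − E[M_τ] = 4531 − 529 = 4002 = 23(197 − 23) = 4002.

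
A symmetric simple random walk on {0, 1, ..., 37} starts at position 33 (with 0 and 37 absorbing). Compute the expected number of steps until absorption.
E[τ | X_0 = 33] = 132

Let v_k = E[τ | X_0 = k]. Boundary: v_0 = v_37 = 0. Recurrence: v_k = 1 + (v_{k-1} + v_{k+1})/2 for 1 ≤ k ≤ 36. The particular solution to v_k − (v_{k-1} + v_{k+1})/2 = 1 is v_k = −k^2. Adding homogeneous solution A + B k and matching boundaries gives v_k = k (37 − k). Substituting k = 33: v_33 = 33 · 4 = 132.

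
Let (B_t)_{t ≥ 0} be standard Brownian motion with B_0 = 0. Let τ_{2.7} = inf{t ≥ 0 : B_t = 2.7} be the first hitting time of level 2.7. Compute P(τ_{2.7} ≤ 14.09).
P(τ_{2.7} ≤ 14.09) = 2(1 − Φ(2.7/√14.09)) = 2(1 − Φ(0.7193)) ≈ 0.4720

By the reflection principle for standard BM, P(τ_b ≤ t) = 2 · P(B_t ≥ b). Since B_t ~ N(0, t), P(B_t ≥ 2.7) = 1 − Φ(2.7/√t) = 1 − Φ(2.7/√14.09) = 1 − Φ(0.7193) ≈ 0.23598. Doubling: P(τ_{2.7} ≤ 14.09) ≈ 2 · 0.23598 = 0.47196 ≈ 0.4720.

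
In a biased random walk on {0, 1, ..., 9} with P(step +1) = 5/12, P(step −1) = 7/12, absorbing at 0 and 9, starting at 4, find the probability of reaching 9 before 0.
P(hit 9 before 0) = (1 − (7/5)^4) / (1 − (7/5)^9) = 2775000/19200241

Let u_k denote P(reach 9 before 0 | start at k). Boundary: u_0 = 0, u_9 = 1. Recurrence: u_k = 5/12·u_{k+1} + 7/12·u_{k-1} for 1 ≤ k ≤ 8. Try u_k = A + B·r^k with r = q/p = (7/12)/(5/12) = 7/5. Substitution satisfies the recurrence; boundary conditions give:
  u_k = (1 − r^k) / (1 − r^N) = (1 − (7/5)^4) / (1 − (7/5)^9) = 2775000/19200241.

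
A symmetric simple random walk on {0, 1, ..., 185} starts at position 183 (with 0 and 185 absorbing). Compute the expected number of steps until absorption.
E[τ | X_0 = 183] = 366

Let v_k = E[τ | X_0 = k]. Boundary: v_0 = v_185 = 0. Recurrence: v_k = 1 + (v_{k-1} + v_{k+1})/2 for 1 ≤ k ≤ 184. The particular solution to v_k − (v_{k-1} + v_{k+1})/2 = 1 is v_k = −k^2. Adding homogeneous solution A + B k and matching boundaries gives v_k = k (185 − k). Substituting k = 183: v_183 = 183 · 2 = 366.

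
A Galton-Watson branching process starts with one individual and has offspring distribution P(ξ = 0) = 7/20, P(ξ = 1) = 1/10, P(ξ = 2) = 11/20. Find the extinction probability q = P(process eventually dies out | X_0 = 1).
q = 7/11

The pgf is f(s) = 7/20 + 1/10·s + 11/20·s². The extinction probability q is the smallest fixed point of f in [0, 1]. Setting s = f(s):
  11/20·s² + (1/10 − 1)·s + 7/20 = 0
  11/20·s² − (7/20 + 11/20)·s + 7/20 = 0
which factors as (s − 1)·(11/20·s − 7/20) = 0, giving roots s = 1 and s = (7/20)/(11/20) = 7/11.
Mean offspring μ = 1/10 + 2·11/20 = 6/5 > 1 (supercritical), so q < 1. The extinction probability is the smaller root: q = (7/20)/(11/20) = 7/11.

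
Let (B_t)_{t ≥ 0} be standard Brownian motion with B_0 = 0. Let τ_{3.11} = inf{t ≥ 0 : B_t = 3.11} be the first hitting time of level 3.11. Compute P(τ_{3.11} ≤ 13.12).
P(τ_{3.11} ≤ 13.12) = 2(1 − Φ(3.11/√13.12)) = 2(1 − Φ(0.8586)) ≈ 0.3906

By the reflection principle for standard BM, P(τ_b ≤ t) = 2 · P(B_t ≥ b). Since B_t ~ N(0, t), P(B_t ≥ 3.11) = 1 − Φ(3.11/√t) = 1 − Φ(3.11/√13.12) = 1 − Φ(0.8586) ≈ 0.19528. Doubling: P(τ_{3.11} ≤ 13.12) ≈ 2 · 0.19528 = 0.39056 ≈ 0.3906.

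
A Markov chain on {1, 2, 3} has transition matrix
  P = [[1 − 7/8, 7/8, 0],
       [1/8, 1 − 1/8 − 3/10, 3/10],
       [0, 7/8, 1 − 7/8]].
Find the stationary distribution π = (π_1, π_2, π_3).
π = (5/52, 35/52, 3/13)

This is a birth-death chain on three states, which satisfies detailed balance: π_1 · P_{12} = π_2 · P_{21} and π_2 · P_{23} = π_3 · P_{32}.
From π_1 · 7/8 = π_2 · 1/8: π_2/π_1 = (7/8)/(1/8) = 7.
From π_2 · 3/10 = π_3 · 7/8: π_3/π_2 = (3/10)/(7/8) = 12/35.
Take π_1 proportional to 1; then unnormalized π = (1, 7, 12/5). Normalize by dividing by the sum 52/5:
  π = (5/52, 35/52, 3/13).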